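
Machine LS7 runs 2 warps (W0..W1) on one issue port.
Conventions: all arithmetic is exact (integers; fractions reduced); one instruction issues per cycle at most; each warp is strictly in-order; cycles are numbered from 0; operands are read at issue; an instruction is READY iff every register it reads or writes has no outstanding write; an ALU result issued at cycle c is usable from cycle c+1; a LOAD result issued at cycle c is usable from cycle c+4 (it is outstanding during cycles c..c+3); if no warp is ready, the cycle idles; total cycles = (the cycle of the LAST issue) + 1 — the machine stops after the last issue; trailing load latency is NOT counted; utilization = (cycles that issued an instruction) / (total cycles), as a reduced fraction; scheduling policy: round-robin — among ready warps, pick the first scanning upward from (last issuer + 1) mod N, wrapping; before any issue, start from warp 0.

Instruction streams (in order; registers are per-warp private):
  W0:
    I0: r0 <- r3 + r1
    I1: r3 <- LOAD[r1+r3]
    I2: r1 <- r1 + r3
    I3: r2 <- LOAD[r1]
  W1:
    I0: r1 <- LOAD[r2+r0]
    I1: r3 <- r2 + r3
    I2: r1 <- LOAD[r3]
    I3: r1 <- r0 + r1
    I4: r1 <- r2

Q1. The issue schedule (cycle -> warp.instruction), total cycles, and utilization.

cycle 0: W0.I0
cycle 1: W1.I0
cycle 2: W0.I1
cycle 3: W1.I1
cycle 4: idle
cycle 5: W1.I2
cycle 6: W0.I2
cycle 7: W0.I3
cycle 8: idle
cycle 9: W1.I3
cycle 10: W1.I4

Answer: 11 cycles, utilization 9/11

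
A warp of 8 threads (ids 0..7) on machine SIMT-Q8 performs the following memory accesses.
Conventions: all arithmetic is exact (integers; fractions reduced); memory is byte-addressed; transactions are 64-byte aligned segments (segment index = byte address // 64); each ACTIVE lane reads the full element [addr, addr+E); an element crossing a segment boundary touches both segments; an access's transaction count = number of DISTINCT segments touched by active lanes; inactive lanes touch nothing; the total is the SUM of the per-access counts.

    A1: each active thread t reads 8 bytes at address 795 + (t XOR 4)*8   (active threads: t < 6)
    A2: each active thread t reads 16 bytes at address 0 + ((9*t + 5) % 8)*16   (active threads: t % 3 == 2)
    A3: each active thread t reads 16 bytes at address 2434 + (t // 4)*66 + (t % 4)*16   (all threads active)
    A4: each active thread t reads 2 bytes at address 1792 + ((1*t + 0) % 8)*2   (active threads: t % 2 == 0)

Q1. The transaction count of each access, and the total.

A1: 2 transactions
A2: 2 transactions
A3: 3 transactions
A4: 1 transaction

Answer: 2,2,3,1; total 8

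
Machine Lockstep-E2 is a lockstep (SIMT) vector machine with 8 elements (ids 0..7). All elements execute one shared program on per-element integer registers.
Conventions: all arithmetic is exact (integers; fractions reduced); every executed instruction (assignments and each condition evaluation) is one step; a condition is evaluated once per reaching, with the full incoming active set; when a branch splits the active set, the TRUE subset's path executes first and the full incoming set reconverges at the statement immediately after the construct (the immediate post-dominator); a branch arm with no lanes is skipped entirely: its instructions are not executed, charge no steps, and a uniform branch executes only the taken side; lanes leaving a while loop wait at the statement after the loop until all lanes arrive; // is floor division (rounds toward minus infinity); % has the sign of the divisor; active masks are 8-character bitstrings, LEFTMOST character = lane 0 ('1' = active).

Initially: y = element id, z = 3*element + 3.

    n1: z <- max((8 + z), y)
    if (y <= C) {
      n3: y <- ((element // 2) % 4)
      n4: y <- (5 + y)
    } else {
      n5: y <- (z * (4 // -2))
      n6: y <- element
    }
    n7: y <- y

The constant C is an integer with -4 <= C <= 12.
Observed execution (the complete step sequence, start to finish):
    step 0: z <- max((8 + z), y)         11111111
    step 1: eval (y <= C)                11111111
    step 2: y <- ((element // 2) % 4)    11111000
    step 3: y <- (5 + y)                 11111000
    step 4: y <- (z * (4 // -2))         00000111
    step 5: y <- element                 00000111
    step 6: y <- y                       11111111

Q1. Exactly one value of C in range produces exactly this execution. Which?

Answer: C = 4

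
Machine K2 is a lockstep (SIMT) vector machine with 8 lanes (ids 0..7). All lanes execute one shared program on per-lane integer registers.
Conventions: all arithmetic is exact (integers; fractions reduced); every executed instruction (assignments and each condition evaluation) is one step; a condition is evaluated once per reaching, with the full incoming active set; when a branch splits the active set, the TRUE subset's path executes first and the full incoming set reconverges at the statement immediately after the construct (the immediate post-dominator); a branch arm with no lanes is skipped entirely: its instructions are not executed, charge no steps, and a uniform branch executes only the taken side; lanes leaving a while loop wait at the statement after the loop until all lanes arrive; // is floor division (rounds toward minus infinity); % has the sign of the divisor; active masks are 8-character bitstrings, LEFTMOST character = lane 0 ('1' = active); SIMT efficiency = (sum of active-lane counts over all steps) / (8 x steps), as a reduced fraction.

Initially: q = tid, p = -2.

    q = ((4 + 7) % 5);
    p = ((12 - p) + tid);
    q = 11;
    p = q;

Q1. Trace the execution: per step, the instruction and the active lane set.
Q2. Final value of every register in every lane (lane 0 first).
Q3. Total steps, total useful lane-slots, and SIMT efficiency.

step 0: q <- ((4 + 7) % 5)           11111111
step 1: p <- ((12 - p) + tid)        11111111
step 2: q <- 11                      11111111
step 3: p <- q                       11111111

Answer: 4 steps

q: 11,11,11,11,11,11,11,11
p: 11,11,11,11,11,11,11,11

steps = 4; useful = 32; efficiency = 32/32 = 1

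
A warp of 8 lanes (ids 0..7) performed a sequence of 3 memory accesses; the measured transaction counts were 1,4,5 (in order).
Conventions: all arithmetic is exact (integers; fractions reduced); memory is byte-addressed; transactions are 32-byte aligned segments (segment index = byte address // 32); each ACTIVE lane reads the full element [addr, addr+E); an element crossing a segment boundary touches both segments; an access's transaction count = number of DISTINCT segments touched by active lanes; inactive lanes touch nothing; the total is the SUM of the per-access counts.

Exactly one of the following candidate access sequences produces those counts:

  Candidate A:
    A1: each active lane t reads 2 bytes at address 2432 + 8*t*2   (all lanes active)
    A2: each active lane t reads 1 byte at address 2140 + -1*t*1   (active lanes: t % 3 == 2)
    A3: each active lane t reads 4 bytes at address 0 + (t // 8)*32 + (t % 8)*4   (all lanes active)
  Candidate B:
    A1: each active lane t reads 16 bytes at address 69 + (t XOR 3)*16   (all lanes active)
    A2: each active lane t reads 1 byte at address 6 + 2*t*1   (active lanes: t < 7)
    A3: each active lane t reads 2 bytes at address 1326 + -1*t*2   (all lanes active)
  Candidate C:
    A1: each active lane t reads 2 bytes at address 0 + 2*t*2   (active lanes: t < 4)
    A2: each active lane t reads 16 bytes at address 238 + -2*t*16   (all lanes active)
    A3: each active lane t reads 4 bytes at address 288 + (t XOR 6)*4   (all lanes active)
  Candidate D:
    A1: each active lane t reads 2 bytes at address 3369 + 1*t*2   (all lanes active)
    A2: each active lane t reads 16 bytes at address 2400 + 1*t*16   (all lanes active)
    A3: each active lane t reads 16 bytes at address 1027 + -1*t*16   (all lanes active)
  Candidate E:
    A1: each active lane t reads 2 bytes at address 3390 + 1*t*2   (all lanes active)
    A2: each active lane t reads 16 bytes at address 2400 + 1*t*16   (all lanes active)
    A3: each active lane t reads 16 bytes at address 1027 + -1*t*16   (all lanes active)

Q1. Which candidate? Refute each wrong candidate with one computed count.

A: A1 gives 4 transactions, not 1
B: A1 gives 5 transactions, not 1
C: A2 gives 8 transactions, not 4
E: A1 gives 2 transactions, not 1
D: all counts match (1,4,5)

Answer: D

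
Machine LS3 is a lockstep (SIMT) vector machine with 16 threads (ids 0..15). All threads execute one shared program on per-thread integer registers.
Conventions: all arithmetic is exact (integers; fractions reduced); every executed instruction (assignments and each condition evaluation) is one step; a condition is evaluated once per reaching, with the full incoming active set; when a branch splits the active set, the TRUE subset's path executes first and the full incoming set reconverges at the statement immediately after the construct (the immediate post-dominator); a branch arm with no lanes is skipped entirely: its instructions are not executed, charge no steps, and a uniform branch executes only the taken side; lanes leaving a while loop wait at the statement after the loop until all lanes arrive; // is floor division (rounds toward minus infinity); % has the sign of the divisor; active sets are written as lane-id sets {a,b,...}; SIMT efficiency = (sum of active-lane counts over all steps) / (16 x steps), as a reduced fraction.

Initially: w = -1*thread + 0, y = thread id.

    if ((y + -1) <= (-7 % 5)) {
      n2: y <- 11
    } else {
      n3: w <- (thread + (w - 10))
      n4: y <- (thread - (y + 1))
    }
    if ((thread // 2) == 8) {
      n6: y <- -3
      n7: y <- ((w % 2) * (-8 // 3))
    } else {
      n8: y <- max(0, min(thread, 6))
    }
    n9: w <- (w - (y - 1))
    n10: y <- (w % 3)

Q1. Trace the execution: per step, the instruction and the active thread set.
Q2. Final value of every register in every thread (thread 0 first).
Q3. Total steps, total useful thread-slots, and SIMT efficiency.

step 0: eval ((y + -1) <= (-7 % 5))  {0,1,2,3,4,5,6,7,8,9,10,11,12,13,14,15}
step 1: y <- 11                      {0,1,2,3,4}
step 2: w <- (thread + (w - 10))     {5,6,7,8,9,10,11,12,13,14,15}
step 3: y <- (thread - (y + 1))      {5,6,7,8,9,10,11,12,13,14,15}
step 4: eval ((thread // 2) == 8)    {0,1,2,3,4,5,6,7,8,9,10,11,12,13,14,15}
step 5: y <- max(0, min(thread, 6))  {0,1,2,3,4,5,6,7,8,9,10,11,12,13,14,15}
step 6: w <- (w - (y - 1))           {0,1,2,3,4,5,6,7,8,9,10,11,12,13,14,15}
step 7: y <- (w % 3)                 {0,1,2,3,4,5,6,7,8,9,10,11,12,13,14,15}

Answer: 8 steps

w: 1,-1,-3,-5,-7,-14,-15,-15,-15,-15,-15,-15,-15,-15,-15,-15
y: 1,2,0,1,2,1,0,0,0,0,0,0,0,0,0,0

steps = 8; useful = 107; efficiency = 107/128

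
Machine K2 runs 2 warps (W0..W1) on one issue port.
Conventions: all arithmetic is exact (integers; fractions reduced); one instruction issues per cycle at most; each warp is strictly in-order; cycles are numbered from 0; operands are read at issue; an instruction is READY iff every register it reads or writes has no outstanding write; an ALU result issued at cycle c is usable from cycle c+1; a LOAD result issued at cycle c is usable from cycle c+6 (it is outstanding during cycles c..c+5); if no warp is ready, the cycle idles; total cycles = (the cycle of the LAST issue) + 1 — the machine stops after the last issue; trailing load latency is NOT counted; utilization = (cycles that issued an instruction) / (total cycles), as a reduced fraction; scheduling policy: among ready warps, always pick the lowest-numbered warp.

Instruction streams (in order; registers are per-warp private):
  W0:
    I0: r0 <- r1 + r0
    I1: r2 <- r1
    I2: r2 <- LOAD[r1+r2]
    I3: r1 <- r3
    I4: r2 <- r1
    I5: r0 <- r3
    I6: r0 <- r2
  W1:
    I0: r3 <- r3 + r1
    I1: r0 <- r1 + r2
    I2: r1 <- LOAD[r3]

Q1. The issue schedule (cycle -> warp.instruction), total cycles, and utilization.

cycle 0: W0.I0
cycle 1: W0.I1
cycle 2: W0.I2
cycle 3: W0.I3
cycle 4: W1.I0
cycle 5: W1.I1
cycle 6: W1.I2
cycle 7: idle
cycle 8: W0.I4
cycle 9: W0.I5
cycle 10: W0.I6

Answer: 11 cycles, utilization 10/11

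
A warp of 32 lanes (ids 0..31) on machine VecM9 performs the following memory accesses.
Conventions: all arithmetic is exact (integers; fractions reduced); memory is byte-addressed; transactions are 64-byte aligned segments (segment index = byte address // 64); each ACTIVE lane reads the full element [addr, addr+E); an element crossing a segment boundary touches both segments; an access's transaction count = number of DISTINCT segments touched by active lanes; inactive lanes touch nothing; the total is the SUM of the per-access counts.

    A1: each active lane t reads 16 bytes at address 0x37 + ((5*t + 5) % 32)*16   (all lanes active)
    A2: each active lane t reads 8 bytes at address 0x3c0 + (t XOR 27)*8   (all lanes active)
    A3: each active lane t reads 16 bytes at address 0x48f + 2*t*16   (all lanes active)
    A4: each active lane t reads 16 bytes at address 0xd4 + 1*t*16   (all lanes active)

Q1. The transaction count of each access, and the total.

A1: 9 transactions
A2: 4 transactions
A3: 16 transactions
A4: 9 transactions

Answer: 9,4,16,9; total 38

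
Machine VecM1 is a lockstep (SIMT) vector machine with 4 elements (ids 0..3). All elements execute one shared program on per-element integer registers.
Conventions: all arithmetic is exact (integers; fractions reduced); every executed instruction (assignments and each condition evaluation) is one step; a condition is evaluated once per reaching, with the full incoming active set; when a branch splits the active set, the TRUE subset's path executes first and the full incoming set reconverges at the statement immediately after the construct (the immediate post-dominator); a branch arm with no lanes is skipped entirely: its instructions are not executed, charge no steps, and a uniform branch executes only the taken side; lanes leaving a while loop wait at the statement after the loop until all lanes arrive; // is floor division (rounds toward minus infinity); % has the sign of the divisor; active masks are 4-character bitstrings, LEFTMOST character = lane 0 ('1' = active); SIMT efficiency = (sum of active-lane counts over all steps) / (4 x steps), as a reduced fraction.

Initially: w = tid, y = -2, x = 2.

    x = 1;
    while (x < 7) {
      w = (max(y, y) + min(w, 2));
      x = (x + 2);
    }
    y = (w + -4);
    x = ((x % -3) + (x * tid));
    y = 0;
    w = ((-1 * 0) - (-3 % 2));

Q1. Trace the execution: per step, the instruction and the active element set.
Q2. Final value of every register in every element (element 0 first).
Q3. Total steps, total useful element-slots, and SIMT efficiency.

step 0: x <- 1                       1111
step 1: eval (x < 7)                 1111
step 2: w <- (max(y, y) + min(w, 2)) 1111
step 3: x <- (x + 2)                 1111
step 4: eval (x < 7)                 1111
step 5: w <- (max(y, y) + min(w, 2)) 1111
step 6: x <- (x + 2)                 1111
step 7: eval (x < 7)                 1111
step 8: w <- (max(y, y) + min(w, 2)) 1111
step 9: x <- (x + 2)                 1111
step 10: eval (x < 7)                 1111
step 11: y <- (w + -4)                1111
step 12: x <- ((x % -3) + (x * tid))  1111
step 13: y <- 0                       1111
step 14: w <- ((-1 * 0) - (-3 % 2))   1111

Answer: 15 steps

w: -1,-1,-1,-1
y: 0,0,0,0
x: -2,5,12,19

steps = 15; useful = 60; efficiency = 60/60 = 1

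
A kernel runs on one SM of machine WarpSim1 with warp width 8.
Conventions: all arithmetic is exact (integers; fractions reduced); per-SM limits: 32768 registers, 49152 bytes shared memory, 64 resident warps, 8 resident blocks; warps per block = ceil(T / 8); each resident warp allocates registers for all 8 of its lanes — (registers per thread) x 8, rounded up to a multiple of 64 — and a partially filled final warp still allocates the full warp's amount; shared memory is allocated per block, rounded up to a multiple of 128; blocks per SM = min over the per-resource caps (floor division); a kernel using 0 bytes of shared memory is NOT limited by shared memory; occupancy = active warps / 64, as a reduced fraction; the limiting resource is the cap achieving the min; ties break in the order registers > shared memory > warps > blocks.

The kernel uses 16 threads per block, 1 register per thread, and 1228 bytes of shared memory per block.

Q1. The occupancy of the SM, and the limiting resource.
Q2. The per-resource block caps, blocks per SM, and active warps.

Answer: occupancy 1/4, limited by blocks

registers: 256 blocks
shared memory: 38 blocks
warps: 32 blocks
blocks: 8 blocks

Answer: 8 blocks, 16 active warps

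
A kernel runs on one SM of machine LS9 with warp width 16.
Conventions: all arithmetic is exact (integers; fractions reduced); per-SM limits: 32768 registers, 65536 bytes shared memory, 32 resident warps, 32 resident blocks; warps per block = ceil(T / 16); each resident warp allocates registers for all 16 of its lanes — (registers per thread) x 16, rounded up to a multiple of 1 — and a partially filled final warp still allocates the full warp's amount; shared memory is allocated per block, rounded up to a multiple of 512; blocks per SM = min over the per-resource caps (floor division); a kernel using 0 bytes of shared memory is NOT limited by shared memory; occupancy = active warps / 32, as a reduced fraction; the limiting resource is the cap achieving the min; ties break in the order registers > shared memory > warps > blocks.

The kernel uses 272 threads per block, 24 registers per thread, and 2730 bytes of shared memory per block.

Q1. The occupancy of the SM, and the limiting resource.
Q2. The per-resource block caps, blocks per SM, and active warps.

Answer: occupancy 17/32, limited by warps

registers: 5 blocks
shared memory: 21 blocks
warps: 1 block
blocks: 32 blocks

Answer: 1 block, 17 active warps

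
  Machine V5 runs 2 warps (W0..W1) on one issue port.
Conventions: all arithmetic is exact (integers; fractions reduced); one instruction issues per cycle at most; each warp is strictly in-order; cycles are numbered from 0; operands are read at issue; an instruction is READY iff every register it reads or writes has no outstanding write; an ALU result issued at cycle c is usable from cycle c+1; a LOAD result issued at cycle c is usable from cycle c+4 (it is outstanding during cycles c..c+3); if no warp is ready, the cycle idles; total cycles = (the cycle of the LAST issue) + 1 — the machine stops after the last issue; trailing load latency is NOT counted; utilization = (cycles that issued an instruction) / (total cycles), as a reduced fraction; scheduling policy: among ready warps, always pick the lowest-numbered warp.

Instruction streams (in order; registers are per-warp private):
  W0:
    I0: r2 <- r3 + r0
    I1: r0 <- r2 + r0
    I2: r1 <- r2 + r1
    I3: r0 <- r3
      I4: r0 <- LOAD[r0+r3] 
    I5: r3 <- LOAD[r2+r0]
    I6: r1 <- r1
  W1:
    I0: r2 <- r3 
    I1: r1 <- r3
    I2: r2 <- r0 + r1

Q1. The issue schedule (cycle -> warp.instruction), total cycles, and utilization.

cycle 0: W0.I0
cycle 1: W0.I1
cycle 2: W0.I2
cycle 3: W0.I3
cycle 4: W0.I4
cycle 5: W1.I0
cycle 6: W1.I1
cycle 7: W1.I2
cycle 8: W0.I5
cycle 9: W0.I6

Answer: 10 cycles, utilization 1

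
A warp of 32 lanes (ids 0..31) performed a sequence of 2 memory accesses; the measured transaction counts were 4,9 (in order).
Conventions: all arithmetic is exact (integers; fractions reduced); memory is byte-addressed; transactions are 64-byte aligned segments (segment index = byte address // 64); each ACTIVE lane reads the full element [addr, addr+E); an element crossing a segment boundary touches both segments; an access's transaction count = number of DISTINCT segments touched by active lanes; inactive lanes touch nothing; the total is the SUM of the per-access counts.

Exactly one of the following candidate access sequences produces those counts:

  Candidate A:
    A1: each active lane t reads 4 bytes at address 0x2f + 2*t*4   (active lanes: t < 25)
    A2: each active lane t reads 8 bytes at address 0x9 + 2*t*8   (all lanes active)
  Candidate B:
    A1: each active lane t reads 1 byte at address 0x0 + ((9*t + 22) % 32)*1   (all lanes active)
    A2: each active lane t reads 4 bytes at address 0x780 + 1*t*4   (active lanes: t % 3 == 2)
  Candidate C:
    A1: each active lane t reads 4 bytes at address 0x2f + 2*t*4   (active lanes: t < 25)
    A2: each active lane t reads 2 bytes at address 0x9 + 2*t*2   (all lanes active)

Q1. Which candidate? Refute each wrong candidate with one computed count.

B: A1 gives 1 transaction, not 4
C: A2 gives 3 transactions, not 9
A: all counts match (4,9)

Answer: A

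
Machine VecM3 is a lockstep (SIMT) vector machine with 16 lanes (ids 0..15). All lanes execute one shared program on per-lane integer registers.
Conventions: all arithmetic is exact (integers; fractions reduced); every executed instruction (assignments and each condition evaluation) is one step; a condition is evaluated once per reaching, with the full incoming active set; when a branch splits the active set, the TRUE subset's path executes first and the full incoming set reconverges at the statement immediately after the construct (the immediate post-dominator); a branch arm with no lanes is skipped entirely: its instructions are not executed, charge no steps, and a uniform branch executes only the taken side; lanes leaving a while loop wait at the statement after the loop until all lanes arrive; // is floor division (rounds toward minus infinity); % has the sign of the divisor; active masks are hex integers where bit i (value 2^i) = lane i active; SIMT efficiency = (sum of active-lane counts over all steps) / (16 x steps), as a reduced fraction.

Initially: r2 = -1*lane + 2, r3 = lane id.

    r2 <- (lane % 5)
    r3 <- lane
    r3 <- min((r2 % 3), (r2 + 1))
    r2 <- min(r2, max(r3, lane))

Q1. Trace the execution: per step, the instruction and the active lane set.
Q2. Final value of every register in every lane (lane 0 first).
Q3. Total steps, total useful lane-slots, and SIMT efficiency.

step 0: r2 <- (lane % 5)             0xffff
step 1: r3 <- lane                   0xffff
step 2: r3 <- min((r2 % 3), (r2 + 1)) 0xffff
step 3: r2 <- min(r2, max(r3, lane)) 0xffff

Answer: 4 steps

r2: 0,1,2,3,4,0,1,2,3,4,0,1,2,3,4,0
r3: 0,1,2,0,1,0,1,2,0,1,0,1,2,0,1,0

steps = 4; useful = 64; efficiency = 64/64 = 1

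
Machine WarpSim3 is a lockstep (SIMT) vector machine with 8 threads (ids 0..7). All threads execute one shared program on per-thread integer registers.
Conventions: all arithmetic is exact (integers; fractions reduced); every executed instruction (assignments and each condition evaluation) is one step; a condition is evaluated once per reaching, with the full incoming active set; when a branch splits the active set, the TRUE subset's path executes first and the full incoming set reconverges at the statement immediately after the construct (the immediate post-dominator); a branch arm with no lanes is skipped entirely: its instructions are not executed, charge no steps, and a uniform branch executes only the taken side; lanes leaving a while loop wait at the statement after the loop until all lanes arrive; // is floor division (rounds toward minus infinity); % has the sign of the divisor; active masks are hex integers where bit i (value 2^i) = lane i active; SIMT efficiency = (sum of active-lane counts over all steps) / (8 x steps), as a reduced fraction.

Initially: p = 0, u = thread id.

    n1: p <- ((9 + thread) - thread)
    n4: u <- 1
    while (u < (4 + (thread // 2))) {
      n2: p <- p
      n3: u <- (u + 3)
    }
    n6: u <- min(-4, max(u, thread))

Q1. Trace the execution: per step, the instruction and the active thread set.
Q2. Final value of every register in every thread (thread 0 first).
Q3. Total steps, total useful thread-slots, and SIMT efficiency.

step 0: p <- ((9 + thread) - thread) 0xff
step 1: u <- 1                       0xff
step 2: eval (u < (4 + (thread // 2))) 0xff
step 3: p <- p                       0xff
step 4: u <- (u + 3)                 0xff
step 5: eval (u < (4 + (thread // 2))) 0xff
step 6: p <- p                       0xfc
step 7: u <- (u + 3)                 0xfc
step 8: eval (u < (4 + (thread // 2))) 0xfc
step 9: u <- min(-4, max(u, thread)) 0xff

Answer: 10 steps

p: 9,9,9,9,9,9,9,9
u: -4,-4,-4,-4,-4,-4,-4,-4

steps = 10; useful = 74; efficiency = 74/80 = 37/40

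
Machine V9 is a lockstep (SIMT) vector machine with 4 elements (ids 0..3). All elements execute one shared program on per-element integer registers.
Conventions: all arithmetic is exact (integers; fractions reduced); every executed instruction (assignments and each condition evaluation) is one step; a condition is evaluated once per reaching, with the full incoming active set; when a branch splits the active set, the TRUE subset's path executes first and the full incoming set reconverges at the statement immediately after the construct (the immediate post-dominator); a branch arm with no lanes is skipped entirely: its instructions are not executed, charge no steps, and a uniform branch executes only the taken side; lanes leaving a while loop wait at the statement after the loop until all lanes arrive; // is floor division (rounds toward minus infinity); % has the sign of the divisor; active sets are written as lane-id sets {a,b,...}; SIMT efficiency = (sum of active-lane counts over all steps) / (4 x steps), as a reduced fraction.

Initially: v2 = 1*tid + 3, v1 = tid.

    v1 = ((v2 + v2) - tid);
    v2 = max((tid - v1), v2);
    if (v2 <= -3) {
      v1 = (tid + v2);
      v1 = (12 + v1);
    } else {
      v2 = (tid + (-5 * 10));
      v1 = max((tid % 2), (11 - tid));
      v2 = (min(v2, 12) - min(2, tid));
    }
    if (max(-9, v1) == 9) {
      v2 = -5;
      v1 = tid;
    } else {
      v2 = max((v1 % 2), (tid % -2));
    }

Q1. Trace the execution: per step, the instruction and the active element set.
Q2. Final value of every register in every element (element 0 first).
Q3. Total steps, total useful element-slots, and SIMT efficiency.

step 0: v1 <- ((v2 + v2) - tid)      {0,1,2,3}
step 1: v2 <- max((tid - v1), v2)    {0,1,2,3}
step 2: eval (v2 <= -3)              {0,1,2,3}
step 3: v2 <- (tid + (-5 * 10))      {0,1,2,3}
step 4: v1 <- max((tid % 2), (11 - tid)) {0,1,2,3}
step 5: v2 <- (min(v2, 12) - min(2, tid)) {0,1,2,3}
step 6: eval (max(-9, v1) == 9)      {0,1,2,3}
step 7: v2 <- -5                     {2}
step 8: v1 <- tid                    {2}
step 9: v2 <- max((v1 % 2), (tid % -2)) {0,1,3}

Answer: 10 steps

v2: 1,0,-5,0
v1: 11,10,2,8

steps = 10; useful = 33; efficiency = 33/40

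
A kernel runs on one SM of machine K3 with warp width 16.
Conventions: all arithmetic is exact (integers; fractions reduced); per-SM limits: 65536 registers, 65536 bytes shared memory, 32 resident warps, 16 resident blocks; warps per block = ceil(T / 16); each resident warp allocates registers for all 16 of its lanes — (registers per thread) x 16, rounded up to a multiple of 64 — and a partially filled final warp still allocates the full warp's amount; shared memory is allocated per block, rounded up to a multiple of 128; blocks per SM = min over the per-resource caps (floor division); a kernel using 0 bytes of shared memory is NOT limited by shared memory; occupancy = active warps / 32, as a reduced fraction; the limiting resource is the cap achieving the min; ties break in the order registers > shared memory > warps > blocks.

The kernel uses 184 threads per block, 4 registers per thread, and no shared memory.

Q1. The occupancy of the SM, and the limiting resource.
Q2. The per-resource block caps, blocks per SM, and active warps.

Answer: occupancy 3/4, limited by warps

registers: 85 blocks
shared memory: no limit (kernel uses none)
warps: 2 blocks
blocks: 16 blocks

Answer: 2 blocks, 24 active warps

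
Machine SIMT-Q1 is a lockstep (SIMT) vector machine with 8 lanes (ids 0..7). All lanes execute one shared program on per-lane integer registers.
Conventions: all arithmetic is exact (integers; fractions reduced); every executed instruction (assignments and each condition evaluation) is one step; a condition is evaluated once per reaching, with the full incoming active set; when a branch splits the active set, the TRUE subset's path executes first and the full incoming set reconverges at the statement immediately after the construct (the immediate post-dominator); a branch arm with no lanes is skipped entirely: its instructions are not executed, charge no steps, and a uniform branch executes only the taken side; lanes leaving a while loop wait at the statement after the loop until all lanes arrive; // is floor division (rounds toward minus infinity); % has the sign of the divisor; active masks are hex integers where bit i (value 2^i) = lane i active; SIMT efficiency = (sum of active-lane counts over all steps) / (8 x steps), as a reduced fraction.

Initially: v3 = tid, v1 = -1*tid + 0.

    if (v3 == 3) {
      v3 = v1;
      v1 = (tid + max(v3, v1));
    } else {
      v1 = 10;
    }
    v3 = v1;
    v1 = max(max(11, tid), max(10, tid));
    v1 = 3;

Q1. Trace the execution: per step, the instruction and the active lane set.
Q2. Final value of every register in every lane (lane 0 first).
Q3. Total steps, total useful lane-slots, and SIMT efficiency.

step 0: eval (v3 == 3)               0xff
step 1: v3 <- v1                     0x08
step 2: v1 <- (tid + max(v3, v1))    0x08
step 3: v1 <- 10                     0xf7
step 4: v3 <- v1                     0xff
step 5: v1 <- max(max(11, tid), max(10, tid)) 0xff
step 6: v1 <- 3                      0xff

Answer: 7 steps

v3: 10,10,10,0,10,10,10,10
v1: 3,3,3,3,3,3,3,3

steps = 7; useful = 41; efficiency = 41/56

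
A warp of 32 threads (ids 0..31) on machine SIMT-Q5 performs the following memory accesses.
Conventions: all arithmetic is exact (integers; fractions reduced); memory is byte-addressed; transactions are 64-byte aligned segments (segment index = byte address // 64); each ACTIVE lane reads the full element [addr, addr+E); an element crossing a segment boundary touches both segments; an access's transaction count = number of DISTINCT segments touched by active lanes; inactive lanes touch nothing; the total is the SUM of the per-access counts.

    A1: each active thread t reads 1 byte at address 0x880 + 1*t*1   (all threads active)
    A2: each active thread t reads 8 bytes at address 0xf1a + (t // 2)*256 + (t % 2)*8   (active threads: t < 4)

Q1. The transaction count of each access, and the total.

A1: 1 transaction
A2: 2 transactions

Answer: 1,2; total 3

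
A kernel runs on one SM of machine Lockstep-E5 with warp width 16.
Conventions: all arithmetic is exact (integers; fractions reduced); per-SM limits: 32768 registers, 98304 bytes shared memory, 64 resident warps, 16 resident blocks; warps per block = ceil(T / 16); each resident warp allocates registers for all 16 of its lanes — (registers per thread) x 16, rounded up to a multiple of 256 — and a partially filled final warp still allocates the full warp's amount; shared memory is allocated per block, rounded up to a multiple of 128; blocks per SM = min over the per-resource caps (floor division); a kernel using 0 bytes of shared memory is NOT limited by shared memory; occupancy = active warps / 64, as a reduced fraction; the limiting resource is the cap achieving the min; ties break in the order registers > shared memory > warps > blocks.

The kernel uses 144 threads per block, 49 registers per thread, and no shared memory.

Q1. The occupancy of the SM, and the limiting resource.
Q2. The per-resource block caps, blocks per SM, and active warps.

Answer: occupancy 27/64, limited by registers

registers: 3 blocks
shared memory: no limit (kernel uses none)
warps: 7 blocks
blocks: 16 blocks

Answer: 3 blocks, 27 active warps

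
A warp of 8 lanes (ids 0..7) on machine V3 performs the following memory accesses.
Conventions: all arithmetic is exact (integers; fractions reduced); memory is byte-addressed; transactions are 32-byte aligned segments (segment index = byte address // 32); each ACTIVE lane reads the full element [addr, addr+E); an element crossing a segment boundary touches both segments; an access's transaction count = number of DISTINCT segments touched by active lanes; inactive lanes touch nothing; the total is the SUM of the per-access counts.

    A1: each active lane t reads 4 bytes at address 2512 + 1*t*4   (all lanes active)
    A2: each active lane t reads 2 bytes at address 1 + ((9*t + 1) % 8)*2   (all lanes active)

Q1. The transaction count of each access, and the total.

A1: 2 transactions
A2: 1 transaction

Answer: 2,1; total 3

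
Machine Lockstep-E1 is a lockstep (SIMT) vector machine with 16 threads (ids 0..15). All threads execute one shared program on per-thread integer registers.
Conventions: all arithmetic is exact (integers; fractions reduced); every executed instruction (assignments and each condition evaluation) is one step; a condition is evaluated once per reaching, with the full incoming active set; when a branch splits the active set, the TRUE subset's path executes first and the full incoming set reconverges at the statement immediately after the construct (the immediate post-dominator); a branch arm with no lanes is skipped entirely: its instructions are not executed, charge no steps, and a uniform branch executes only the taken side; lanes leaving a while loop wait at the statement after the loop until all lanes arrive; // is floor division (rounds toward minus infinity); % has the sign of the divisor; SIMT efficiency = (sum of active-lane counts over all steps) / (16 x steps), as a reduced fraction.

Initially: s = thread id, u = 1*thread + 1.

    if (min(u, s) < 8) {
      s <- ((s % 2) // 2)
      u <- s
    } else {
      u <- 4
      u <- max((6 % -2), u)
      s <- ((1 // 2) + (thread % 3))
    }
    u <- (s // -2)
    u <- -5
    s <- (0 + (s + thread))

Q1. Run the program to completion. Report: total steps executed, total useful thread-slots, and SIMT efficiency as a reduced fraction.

Answer: 9 steps, 104 useful, 13/18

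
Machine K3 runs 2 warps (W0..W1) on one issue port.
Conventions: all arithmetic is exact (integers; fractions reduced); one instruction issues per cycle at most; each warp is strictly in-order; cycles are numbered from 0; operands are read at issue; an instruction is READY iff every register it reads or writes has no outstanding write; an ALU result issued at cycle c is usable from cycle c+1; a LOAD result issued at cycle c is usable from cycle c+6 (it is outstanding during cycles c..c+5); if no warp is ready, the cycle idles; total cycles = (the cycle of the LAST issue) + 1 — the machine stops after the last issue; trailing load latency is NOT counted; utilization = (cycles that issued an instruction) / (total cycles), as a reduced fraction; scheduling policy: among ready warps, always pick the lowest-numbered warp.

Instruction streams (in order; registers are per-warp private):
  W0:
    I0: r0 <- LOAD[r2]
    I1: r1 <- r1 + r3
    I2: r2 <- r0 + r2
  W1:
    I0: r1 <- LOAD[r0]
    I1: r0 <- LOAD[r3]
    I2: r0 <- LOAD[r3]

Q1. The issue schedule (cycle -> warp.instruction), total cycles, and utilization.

cycle 0: W0.I0
cycle 1: W0.I1
cycle 2: W1.I0
cycle 3: W1.I1
cycle 4: idle
cycle 5: idle
cycle 6: W0.I2
cycle 7: idle
cycle 8: idle
cycle 9: W1.I2

Answer: 10 cycles, utilization 3/5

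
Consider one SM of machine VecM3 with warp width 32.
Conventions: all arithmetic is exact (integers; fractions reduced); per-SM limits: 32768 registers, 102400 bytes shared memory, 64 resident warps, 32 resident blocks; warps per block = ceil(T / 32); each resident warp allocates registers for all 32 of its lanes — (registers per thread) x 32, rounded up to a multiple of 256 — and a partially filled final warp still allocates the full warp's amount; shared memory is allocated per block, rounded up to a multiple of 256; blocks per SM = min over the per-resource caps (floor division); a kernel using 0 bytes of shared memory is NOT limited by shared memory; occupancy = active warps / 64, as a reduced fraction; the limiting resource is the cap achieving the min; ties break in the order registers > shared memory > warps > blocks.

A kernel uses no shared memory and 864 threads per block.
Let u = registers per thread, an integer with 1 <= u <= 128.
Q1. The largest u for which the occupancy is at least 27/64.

Answer: u = 32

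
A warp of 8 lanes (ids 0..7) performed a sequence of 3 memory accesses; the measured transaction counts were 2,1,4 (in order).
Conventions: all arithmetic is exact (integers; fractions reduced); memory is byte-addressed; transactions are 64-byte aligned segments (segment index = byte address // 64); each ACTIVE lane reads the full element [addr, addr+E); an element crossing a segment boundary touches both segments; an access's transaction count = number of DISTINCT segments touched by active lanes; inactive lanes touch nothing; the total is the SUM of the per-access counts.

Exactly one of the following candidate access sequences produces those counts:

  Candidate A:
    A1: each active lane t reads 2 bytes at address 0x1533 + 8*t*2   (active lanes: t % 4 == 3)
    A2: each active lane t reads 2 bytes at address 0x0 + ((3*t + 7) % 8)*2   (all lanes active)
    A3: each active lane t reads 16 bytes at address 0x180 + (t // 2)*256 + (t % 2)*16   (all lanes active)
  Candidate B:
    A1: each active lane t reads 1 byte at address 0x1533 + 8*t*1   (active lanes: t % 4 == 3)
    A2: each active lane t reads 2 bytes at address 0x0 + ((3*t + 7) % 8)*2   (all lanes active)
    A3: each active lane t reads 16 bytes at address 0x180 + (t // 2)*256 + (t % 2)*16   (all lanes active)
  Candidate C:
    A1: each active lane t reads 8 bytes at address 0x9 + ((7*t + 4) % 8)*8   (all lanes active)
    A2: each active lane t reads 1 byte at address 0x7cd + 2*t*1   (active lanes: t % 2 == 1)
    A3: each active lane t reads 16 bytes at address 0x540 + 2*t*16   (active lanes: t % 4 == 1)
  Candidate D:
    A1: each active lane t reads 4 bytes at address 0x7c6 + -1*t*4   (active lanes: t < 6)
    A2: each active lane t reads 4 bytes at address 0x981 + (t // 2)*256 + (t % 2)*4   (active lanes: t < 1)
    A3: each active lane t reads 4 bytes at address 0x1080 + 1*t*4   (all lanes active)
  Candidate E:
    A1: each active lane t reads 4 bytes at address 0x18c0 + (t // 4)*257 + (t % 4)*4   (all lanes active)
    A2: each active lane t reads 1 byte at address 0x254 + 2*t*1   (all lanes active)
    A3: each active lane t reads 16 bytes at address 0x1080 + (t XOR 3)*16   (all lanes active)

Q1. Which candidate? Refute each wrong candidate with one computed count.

B: A1 gives 1 transaction, not 2
C: A3 gives 2 transactions, not 4
D: A3 gives 1 transaction, not 4
E: A3 gives 2 transactions, not 4
A: all counts match (2,1,4)

Answer: A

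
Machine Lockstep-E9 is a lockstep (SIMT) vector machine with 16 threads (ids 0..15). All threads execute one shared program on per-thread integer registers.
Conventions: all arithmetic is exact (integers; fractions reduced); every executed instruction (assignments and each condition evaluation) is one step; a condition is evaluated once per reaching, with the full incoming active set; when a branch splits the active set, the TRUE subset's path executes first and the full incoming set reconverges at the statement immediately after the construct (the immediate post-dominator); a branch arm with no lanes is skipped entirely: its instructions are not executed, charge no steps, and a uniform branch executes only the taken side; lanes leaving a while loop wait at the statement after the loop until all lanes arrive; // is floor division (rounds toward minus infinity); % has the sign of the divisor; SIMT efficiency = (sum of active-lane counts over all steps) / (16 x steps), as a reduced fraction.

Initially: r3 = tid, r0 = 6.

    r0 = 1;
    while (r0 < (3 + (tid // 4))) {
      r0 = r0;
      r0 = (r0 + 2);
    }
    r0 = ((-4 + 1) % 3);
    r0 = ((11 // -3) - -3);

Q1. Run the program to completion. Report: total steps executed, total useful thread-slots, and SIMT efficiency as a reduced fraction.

Answer: 13 steps, 160 useful, 10/13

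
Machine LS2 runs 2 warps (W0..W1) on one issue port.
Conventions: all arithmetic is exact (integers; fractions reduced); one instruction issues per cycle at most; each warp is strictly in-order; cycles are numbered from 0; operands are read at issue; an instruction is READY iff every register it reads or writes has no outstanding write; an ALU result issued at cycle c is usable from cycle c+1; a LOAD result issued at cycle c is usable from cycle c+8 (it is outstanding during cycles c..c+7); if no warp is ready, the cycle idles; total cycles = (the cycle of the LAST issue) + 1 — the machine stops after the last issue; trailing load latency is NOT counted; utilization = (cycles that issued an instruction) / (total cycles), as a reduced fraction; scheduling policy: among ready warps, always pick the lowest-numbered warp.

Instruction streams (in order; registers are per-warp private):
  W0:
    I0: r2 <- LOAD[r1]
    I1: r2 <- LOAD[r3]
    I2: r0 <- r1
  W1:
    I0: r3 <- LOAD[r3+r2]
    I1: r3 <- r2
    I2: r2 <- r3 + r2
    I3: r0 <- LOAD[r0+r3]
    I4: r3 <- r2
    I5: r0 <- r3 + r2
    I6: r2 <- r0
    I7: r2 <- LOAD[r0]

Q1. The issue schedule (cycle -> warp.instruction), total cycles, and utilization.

cycle 0: W0.I0
cycle 1: W1.I0
cycle 2: idle
cycle 3: idle
cycle 4: idle
cycle 5: idle
cycle 6: idle
cycle 7: idle
cycle 8: W0.I1
cycle 9: W0.I2
cycle 10: W1.I1
cycle 11: W1.I2
cycle 12: W1.I3
cycle 13: W1.I4
cycle 14: idle
cycle 15: idle
cycle 16: idle
cycle 17: idle
cycle 18: idle
cycle 19: idle
cycle 20: W1.I5
cycle 21: W1.I6
cycle 22: W1.I7

Answer: 23 cycles, utilization 11/23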